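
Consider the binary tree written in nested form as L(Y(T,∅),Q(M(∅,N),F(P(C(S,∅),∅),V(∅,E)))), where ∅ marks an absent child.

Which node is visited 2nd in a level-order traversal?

Y

Level-order visits nodes level by level from the root, left to right within each level.
Level 0: L
Level 1: Y, Q
Level 2: T, M, F
Level 3: N, P, V
Level 4: C, E
Level 5: S
Full level-order sequence: L, Y, Q, T, M, F, N, P, V, C, E, S.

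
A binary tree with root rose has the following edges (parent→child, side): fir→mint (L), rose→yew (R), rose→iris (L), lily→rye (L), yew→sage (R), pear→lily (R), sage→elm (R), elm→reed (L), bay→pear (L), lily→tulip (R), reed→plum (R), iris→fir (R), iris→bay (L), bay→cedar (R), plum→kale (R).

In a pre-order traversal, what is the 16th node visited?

Pre-order visits the node, then its left subtree, then its right subtree.
Visit rose.
At rose: go left to iris.
  Visit iris.
  At iris: go left to bay.
    Visit bay.
    At bay: go left to pear.
      Visit pear.
      At pear: no left child.
      At pear: go right to lily.
        Visit lily.
        At lily: go left to rye.
          rye is a leaf — visit rye.
        At lily: go right to tulip.
          tulip is a leaf — visit tulip.
    At bay: go right to cedar.
      cedar is a leaf — visit cedar.
  At iris: go right to fir.
    Visit fir.
    At fir: go left to mint.
      mint is a leaf — visit mint.
    At fir: no right child.
At rose: go right to yew.
  Visit yew.
  At yew: no left child.
  At yew: go right to sage.
    Visit sage.
    At sage: no left child.
    At sage: go right to elm.
      Visit elm.
      At elm: go left to reed.
        Visit reed.
        At reed: no left child.
        At reed: go right to plum.
          Visit plum.
          At plum: no left child.
          At plum: go right to kale.
            kale is a leaf — visit kale.
      At elm: no right child.
Full pre-order sequence: rose, iris, bay, pear, lily, rye, tulip, cedar, fir, mint, yew, sage, elm, reed, plum, kale.

kale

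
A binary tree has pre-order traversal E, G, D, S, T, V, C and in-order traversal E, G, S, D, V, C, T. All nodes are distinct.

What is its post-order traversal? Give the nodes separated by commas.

S, C, V, T, D, G, E

The first element of pre-order is the root; it splits in-order into left and right subtrees.
Root E: left subtree has 0 nodes { }, right has 6 {G, S, D, V, C, T}.
  Root G: left subtree has 0 nodes { }, right has 5 {S, D, V, C, T}.
    Root D: left subtree has 1 node {S}, right has 3 {V, C, T}.
      Root T: left subtree has 2 nodes {V, C}, right has 0 { }.
        Root V: left subtree has 0 nodes { }, right has 1 {C}.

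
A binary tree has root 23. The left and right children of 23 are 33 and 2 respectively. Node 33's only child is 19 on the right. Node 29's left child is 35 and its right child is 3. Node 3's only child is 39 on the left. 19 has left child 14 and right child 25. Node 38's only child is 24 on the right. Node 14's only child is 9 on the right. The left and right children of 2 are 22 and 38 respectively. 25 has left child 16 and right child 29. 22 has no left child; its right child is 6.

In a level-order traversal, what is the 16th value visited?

Level-order visits nodes level by level from the root, left to right within each level.
Level 0: 23
Level 1: 33, 2
Level 2: 19, 22, 38
Level 3: 14, 25, 6, 24
Level 4: 9, 16, 29
Level 5: 35, 3
Level 6: 39
Full level-order sequence: 23, 33, 2, 19, 22, 38, 14, 25, 6, 24, 9, 16, 29, 35, 3, 39.

39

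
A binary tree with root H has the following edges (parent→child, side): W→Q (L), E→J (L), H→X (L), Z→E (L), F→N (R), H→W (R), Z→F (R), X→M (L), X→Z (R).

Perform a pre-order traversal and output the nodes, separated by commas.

Pre-order visits the node, then its left subtree, then its right subtree.
Visit H.
At H: go left to X.
  Visit X.
  At X: go left to M.
    M is a leaf — visit M.
  At X: go right to Z.
    Visit Z.
    At Z: go left to E.
      Visit E.
      At E: go left to J.
        J is a leaf — visit J.
      At E: no right child.
    At Z: go right to F.
      Visit F.
      At F: no left child.
      At F: go right to N.
        N is a leaf — visit N.
At H: go right to W.
  Visit W.
  At W: go left to Q.
    Q is a leaf — visit Q.
  At W: no right child.

H, X, M, Z, E, J, F, N, W, Q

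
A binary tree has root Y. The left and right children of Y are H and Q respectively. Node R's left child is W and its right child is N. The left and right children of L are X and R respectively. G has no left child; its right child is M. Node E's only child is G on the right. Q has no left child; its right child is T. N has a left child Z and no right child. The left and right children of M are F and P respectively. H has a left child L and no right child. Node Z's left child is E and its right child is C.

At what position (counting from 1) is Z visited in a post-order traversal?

Post-order visits the left subtree, then the right subtree, then the node.
At Y: go left to H.
  At H: go left to L.
    At L: go left to X.
      X is a leaf — visit X.
    At L: go right to R.
      At R: go left to W.
        W is a leaf — visit W.
      At R: go right to N.
        At N: go left to Z.
          At Z: go left to E.
            At E: no left child.
            At E: go right to G.
              At G: no left child.
              At G: go right to M.
                At M: go left to F.
                  F is a leaf — visit F.
                At M: go right to P.
                  P is a leaf — visit P.
                Visit M.
              Visit G.
            Visit E.
          At Z: go right to C.
            C is a leaf — visit C.
          Visit Z.
        At N: no right child.
        Visit N.
      Visit R.
    Visit L.
  At H: no right child.
  Visit H.
At Y: go right to Q.
  At Q: no left child.
  At Q: go right to T.
    T is a leaf — visit T.
  Visit Q.
Visit Y.
Full post-order sequence: X, W, F, P, M, G, E, C, Z, N, R, L, H, T, Q, Y.

9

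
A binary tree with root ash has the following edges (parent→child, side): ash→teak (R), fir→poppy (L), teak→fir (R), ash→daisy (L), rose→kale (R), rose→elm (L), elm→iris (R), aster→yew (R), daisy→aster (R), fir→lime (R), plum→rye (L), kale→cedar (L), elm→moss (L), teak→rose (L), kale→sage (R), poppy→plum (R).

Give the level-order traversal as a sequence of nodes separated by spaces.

Level-order visits nodes level by level from the root, left to right within each level.
Level 0: ash
Level 1: daisy, teak
Level 2: aster, rose, fir
Level 3: yew, elm, kale, poppy, lime
Level 4: moss, iris, cedar, sage, plum
Level 5: rye

ash daisy teak aster rose fir yew elm kale poppy lime moss iris cedar sage plum rye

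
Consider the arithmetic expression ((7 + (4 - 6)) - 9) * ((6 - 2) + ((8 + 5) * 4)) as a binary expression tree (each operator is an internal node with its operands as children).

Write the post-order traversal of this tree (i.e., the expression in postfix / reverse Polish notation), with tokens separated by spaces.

7 4 6 - + 9 - 6 2 - 8 5 + 4 * + *

Post-order on an expression tree gives postfix notation: for each operator, emit left operand, right operand, then the operator.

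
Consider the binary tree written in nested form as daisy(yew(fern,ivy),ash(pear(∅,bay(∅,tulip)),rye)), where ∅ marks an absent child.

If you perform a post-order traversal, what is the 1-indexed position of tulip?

Post-order visits the left subtree, then the right subtree, then the node.
At daisy: go left to yew.
  At yew: go left to fern.
    fern is a leaf — visit fern.
  At yew: go right to ivy.
    ivy is a leaf — visit ivy.
  Visit yew.
At daisy: go right to ash.
  At ash: go left to pear.
    At pear: no left child.
    At pear: go right to bay.
      At bay: no left child.
      At bay: go right to tulip.
        tulip is a leaf — visit tulip.
      Visit bay.
    Visit pear.
  At ash: go right to rye.
    rye is a leaf — visit rye.
  Visit ash.
Visit daisy.
Full post-order sequence: fern, ivy, yew, tulip, bay, pear, rye, ash, daisy.

4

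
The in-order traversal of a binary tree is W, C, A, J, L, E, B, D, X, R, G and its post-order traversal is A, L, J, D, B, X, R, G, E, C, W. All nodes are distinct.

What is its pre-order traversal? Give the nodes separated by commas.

W, C, E, J, A, L, G, R, X, B, D

The last element of post-order is the root; it splits in-order into left and right subtrees.
Root W: left subtree has 0 nodes { }, right has 10 {C, A, J, L, E, B, D, X, R, G}.
  Root C: left subtree has 0 nodes { }, right has 9 {A, J, L, E, B, D, X, R, G}.
    Root E: left subtree has 3 nodes {A, J, L}, right has 5 {B, D, X, R, G}.
      Root J: left subtree has 1 node {A}, right has 1 {L}.
      Root G: left subtree has 4 nodes {B, D, X, R}, right has 0 { }.
        Root R: left subtree has 3 nodes {B, D, X}, right has 0 { }.
          Root X: left subtree has 2 nodes {B, D}, right has 0 { }.
            Root B: left subtree has 0 nodes { }, right has 1 {D}.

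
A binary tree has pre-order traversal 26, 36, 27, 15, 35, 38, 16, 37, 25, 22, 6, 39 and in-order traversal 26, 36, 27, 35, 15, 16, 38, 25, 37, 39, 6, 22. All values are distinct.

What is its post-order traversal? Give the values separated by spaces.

The first element of pre-order is the root; it splits in-order into left and right subtrees.
Root 26: left subtree has 0 nodes { }, right has 11 {36, 27, 35, 15, 16, 38, 25, 37, 39, 6, 22}.
  Root 36: left subtree has 0 nodes { }, right has 10 {27, 35, 15, 16, 38, 25, 37, 39, 6, 22}.
    Root 27: left subtree has 0 nodes { }, right has 9 {35, 15, 16, 38, 25, 37, 39, 6, 22}.
      Root 15: left subtree has 1 node {35}, right has 7 {16, 38, 25, 37, 39, 6, 22}.
        Root 38: left subtree has 1 node {16}, right has 5 {25, 37, 39, 6, 22}.
          Root 37: left subtree has 1 node {25}, right has 3 {39, 6, 22}.
            Root 22: left subtree has 2 nodes {39, 6}, right has 0 { }.
              Root 6: left subtree has 1 node {39}, right has 0 { }.

35 16 25 39 6 22 37 38 15 27 36 26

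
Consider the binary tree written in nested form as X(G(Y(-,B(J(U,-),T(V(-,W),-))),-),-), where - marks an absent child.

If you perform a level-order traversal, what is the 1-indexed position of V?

Level-order visits nodes level by level from the root, left to right within each level.
Level 0: X
Level 1: G
Level 2: Y
Level 3: B
Level 4: J, T
Level 5: U, V
Level 6: W
Full level-order sequence: X, G, Y, B, J, T, U, V, W.

8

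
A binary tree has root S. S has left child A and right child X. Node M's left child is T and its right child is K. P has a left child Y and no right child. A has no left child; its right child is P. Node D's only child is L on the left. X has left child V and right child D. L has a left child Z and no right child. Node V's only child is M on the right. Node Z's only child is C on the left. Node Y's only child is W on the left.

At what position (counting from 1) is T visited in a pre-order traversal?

Pre-order visits the node, then its left subtree, then its right subtree.
Visit S.
At S: go left to A.
  Visit A.
  At A: no left child.
  At A: go right to P.
    Visit P.
    At P: go left to Y.
      Visit Y.
      At Y: go left to W.
        W is a leaf — visit W.
      At Y: no right child.
    At P: no right child.
At S: go right to X.
  Visit X.
  At X: go left to V.
    Visit V.
    At V: no left child.
    At V: go right to M.
      Visit M.
      At M: go left to T.
        T is a leaf — visit T.
      At M: go right to K.
        K is a leaf — visit K.
  At X: go right to D.
    Visit D.
    At D: go left to L.
      Visit L.
      At L: go left to Z.
        Visit Z.
        At Z: go left to C.
          C is a leaf — visit C.
        At Z: no right child.
      At L: no right child.
    At D: no right child.
Full pre-order sequence: S, A, P, Y, W, X, V, M, T, K, D, L, Z, C.

9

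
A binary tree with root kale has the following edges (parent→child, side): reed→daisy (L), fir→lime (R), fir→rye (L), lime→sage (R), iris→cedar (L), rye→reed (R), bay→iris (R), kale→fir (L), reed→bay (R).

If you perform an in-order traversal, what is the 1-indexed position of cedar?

5

In-order visits the left subtree, then the node, then the right subtree.
At kale: go left to fir.
  At fir: go left to rye.
    At rye: no left child.
    Visit rye.
    At rye: go right to reed.
      At reed: go left to daisy.
        daisy is a leaf — visit daisy.
      Visit reed.
      At reed: go right to bay.
        At bay: no left child.
        Visit bay.
        At bay: go right to iris.
          At iris: go left to cedar.
            cedar is a leaf — visit cedar.
          Visit iris.
          At iris: no right child.
  Visit fir.
  At fir: go right to lime.
    At lime: no left child.
    Visit lime.
    At lime: go right to sage.
      sage is a leaf — visit sage.
Visit kale.
At kale: no right child.
Full in-order sequence: rye, daisy, reed, bay, cedar, iris, fir, lime, sage, kale.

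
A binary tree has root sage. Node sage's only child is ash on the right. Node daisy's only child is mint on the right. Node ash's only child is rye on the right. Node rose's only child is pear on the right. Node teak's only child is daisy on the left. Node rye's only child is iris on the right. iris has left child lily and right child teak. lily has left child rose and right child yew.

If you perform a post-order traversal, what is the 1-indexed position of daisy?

6

Post-order visits the left subtree, then the right subtree, then the node.
At sage: no left child.
At sage: go right to ash.
  At ash: no left child.
  At ash: go right to rye.
    At rye: no left child.
    At rye: go right to iris.
      At iris: go left to lily.
        At lily: go left to rose.
          At rose: no left child.
          At rose: go right to pear.
            pear is a leaf — visit pear.
          Visit rose.
        At lily: go right to yew.
          yew is a leaf — visit yew.
        Visit lily.
      At iris: go right to teak.
        At teak: go left to daisy.
          At daisy: no left child.
          At daisy: go right to mint.
            mint is a leaf — visit mint.
          Visit daisy.
        At teak: no right child.
        Visit teak.
      Visit iris.
    Visit rye.
  Visit ash.
Visit sage.
Full post-order sequence: pear, rose, yew, lily, mint, daisy, teak, iris, rye, ash, sage.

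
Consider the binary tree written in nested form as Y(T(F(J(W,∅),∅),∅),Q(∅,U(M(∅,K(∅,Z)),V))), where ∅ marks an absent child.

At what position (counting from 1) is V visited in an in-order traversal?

11

In-order visits the left subtree, then the node, then the right subtree.
At Y: go left to T.
  At T: go left to F.
    At F: go left to J.
      At J: go left to W.
        W is a leaf — visit W.
      Visit J.
      At J: no right child.
    Visit F.
    At F: no right child.
  Visit T.
  At T: no right child.
Visit Y.
At Y: go right to Q.
  At Q: no left child.
  Visit Q.
  At Q: go right to U.
    At U: go left to M.
      At M: no left child.
      Visit M.
      At M: go right to K.
        At K: no left child.
        Visit K.
        At K: go right to Z.
          Z is a leaf — visit Z.
    Visit U.
    At U: go right to V.
      V is a leaf — visit V.
Full in-order sequence: W, J, F, T, Y, Q, M, K, Z, U, V.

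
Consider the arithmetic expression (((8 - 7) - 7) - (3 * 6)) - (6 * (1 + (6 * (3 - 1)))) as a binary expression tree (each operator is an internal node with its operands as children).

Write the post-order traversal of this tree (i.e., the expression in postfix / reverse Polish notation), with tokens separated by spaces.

Post-order on an expression tree gives postfix notation: for each operator, emit left operand, right operand, then the operator.

8 7 - 7 - 3 6 * - 6 1 6 3 1 - * + * -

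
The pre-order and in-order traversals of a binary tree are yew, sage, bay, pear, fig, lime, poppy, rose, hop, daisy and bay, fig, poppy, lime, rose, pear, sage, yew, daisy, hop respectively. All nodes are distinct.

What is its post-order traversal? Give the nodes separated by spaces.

The first element of pre-order is the root; it splits in-order into left and right subtrees.
Root yew: left subtree has 7 nodes {bay, fig, poppy, lime, rose, pear, sage}, right has 2 {daisy, hop}.
  Root sage: left subtree has 6 nodes {bay, fig, poppy, lime, rose, pear}, right has 0 { }.
    Root bay: left subtree has 0 nodes { }, right has 5 {fig, poppy, lime, rose, pear}.
      Root pear: left subtree has 4 nodes {fig, poppy, lime, rose}, right has 0 { }.
        Root fig: left subtree has 0 nodes { }, right has 3 {poppy, lime, rose}.
          Root lime: left subtree has 1 node {poppy}, right has 1 {rose}.
  Root hop: left subtree has 1 node {daisy}, right has 0 { }.

poppy rose lime fig pear bay sage daisy hop yew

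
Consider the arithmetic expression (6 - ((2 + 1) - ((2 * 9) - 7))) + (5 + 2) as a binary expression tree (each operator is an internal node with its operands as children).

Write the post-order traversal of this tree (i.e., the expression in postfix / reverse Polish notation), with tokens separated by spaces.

6 2 1 + 2 9 * 7 - - - 5 2 + +

Post-order on an expression tree gives postfix notation: for each operator, emit left operand, right operand, then the operator.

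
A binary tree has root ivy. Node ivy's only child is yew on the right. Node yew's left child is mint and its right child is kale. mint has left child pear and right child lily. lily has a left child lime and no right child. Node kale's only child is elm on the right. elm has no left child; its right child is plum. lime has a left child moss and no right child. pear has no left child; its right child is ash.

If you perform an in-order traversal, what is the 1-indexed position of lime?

6

In-order visits the left subtree, then the node, then the right subtree.
At ivy: no left child.
Visit ivy.
At ivy: go right to yew.
  At yew: go left to mint.
    At mint: go left to pear.
      At pear: no left child.
      Visit pear.
      At pear: go right to ash.
        ash is a leaf — visit ash.
    Visit mint.
    At mint: go right to lily.
      At lily: go left to lime.
        At lime: go left to moss.
          moss is a leaf — visit moss.
        Visit lime.
        At lime: no right child.
      Visit lily.
      At lily: no right child.
  Visit yew.
  At yew: go right to kale.
    At kale: no left child.
    Visit kale.
    At kale: go right to elm.
      At elm: no left child.
      Visit elm.
      At elm: go right to plum.
        plum is a leaf — visit plum.
Full in-order sequence: ivy, pear, ash, mint, moss, lime, lily, yew, kale, elm, plum.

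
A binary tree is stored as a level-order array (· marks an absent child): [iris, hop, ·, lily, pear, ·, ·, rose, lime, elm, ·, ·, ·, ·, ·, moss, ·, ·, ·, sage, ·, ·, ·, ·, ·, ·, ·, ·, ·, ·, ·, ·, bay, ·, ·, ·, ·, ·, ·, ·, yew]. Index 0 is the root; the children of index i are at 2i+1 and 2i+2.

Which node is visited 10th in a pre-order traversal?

Pre-order visits the node, then its left subtree, then its right subtree.
Visit iris.
At iris: go left to hop.
  Visit hop.
  At hop: go left to lily.
    Visit lily.
    At lily: go left to rose.
      Visit rose.
      At rose: go left to moss.
        Visit moss.
        At moss: no left child.
        At moss: go right to bay.
          bay is a leaf — visit bay.
      At rose: no right child.
    At lily: go right to lime.
      lime is a leaf — visit lime.
  At hop: go right to pear.
    Visit pear.
    At pear: go left to elm.
      Visit elm.
      At elm: go left to sage.
        Visit sage.
        At sage: no left child.
        At sage: go right to yew.
          yew is a leaf — visit yew.
      At elm: no right child.
    At pear: no right child.
At iris: no right child.
Full pre-order sequence: iris, hop, lily, rose, moss, bay, lime, pear, elm, sage, yew.

sage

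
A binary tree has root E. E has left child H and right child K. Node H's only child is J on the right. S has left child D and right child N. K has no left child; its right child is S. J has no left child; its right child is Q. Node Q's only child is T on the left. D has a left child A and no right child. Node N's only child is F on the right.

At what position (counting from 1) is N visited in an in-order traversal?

10

In-order visits the left subtree, then the node, then the right subtree.
At E: go left to H.
  At H: no left child.
  Visit H.
  At H: go right to J.
    At J: no left child.
    Visit J.
    At J: go right to Q.
      At Q: go left to T.
        T is a leaf — visit T.
      Visit Q.
      At Q: no right child.
Visit E.
At E: go right to K.
  At K: no left child.
  Visit K.
  At K: go right to S.
    At S: go left to D.
      At D: go left to A.
        A is a leaf — visit A.
      Visit D.
      At D: no right child.
    Visit S.
    At S: go right to N.
      At N: no left child.
      Visit N.
      At N: go right to F.
        F is a leaf — visit F.
Full in-order sequence: H, J, T, Q, E, K, A, D, S, N, F.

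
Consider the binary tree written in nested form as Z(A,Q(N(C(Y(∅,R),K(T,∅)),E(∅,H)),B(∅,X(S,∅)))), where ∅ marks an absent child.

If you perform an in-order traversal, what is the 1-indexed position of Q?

In-order visits the left subtree, then the node, then the right subtree.
At Z: go left to A.
  A is a leaf — visit A.
Visit Z.
At Z: go right to Q.
  At Q: go left to N.
    At N: go left to C.
      At C: go left to Y.
        At Y: no left child.
        Visit Y.
        At Y: go right to R.
          R is a leaf — visit R.
      Visit C.
      At C: go right to K.
        At K: go left to T.
          T is a leaf — visit T.
        Visit K.
        At K: no right child.
    Visit N.
    At N: go right to E.
      At E: no left child.
      Visit E.
      At E: go right to H.
        H is a leaf — visit H.
  Visit Q.
  At Q: go right to B.
    At B: no left child.
    Visit B.
    At B: go right to X.
      At X: go left to S.
        S is a leaf — visit S.
      Visit X.
      At X: no right child.
Full in-order sequence: A, Z, Y, R, C, T, K, N, E, H, Q, B, S, X.

11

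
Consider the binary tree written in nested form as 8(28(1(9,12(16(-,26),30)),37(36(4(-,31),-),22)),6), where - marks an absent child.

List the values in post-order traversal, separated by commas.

Post-order visits the left subtree, then the right subtree, then the node.
At 8: go left to 28.
  At 28: go left to 1.
    At 1: go left to 9.
      9 is a leaf — visit 9.
    At 1: go right to 12.
      At 12: go left to 16.
        At 16: no left child.
        At 16: go right to 26.
          26 is a leaf — visit 26.
        Visit 16.
      At 12: go right to 30.
        30 is a leaf — visit 30.
      Visit 12.
    Visit 1.
  At 28: go right to 37.
    At 37: go left to 36.
      At 36: go left to 4.
        At 4: no left child.
        At 4: go right to 31.
          31 is a leaf — visit 31.
        Visit 4.
      At 36: no right child.
      Visit 36.
    At 37: go right to 22.
      22 is a leaf — visit 22.
    Visit 37.
  Visit 28.
At 8: go right to 6.
  6 is a leaf — visit 6.
Visit 8.

9, 26, 16, 30, 12, 1, 31, 4, 36, 22, 37, 28, 6, 8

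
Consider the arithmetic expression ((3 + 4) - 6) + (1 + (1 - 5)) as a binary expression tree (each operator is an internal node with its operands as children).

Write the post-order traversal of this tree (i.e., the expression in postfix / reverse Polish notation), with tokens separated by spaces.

3 4 + 6 - 1 1 5 - + +

Post-order on an expression tree gives postfix notation: for each operator, emit left operand, right operand, then the operator.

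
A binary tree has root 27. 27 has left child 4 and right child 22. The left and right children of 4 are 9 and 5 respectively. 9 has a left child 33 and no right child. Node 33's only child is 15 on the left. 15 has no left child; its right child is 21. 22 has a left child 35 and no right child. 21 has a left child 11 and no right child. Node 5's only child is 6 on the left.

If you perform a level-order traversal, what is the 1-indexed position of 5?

Level-order visits nodes level by level from the root, left to right within each level.
Level 0: 27
Level 1: 4, 22
Level 2: 9, 5, 35
Level 3: 33, 6
Level 4: 15
Level 5: 21
Level 6: 11
Full level-order sequence: 27, 4, 22, 9, 5, 35, 33, 6, 15, 21, 11.

5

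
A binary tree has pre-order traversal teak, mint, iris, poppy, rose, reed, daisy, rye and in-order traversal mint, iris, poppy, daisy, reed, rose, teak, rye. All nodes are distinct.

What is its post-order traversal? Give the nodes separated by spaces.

daisy reed rose poppy iris mint rye teak

The first element of pre-order is the root; it splits in-order into left and right subtrees.
Root teak: left subtree has 6 nodes {mint, iris, poppy, daisy, reed, rose}, right has 1 {rye}.
  Root mint: left subtree has 0 nodes { }, right has 5 {iris, poppy, daisy, reed, rose}.
    Root iris: left subtree has 0 nodes { }, right has 4 {poppy, daisy, reed, rose}.
      Root poppy: left subtree has 0 nodes { }, right has 3 {daisy, reed, rose}.
        Root rose: left subtree has 2 nodes {daisy, reed}, right has 0 { }.
          Root reed: left subtree has 1 node {daisy}, right has 0 { }.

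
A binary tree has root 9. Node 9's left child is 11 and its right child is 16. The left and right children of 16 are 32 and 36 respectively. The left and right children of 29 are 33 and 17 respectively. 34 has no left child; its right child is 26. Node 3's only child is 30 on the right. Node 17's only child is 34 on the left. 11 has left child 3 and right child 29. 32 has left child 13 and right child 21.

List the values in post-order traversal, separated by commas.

30, 3, 33, 26, 34, 17, 29, 11, 13, 21, 32, 36, 16, 9

Post-order visits the left subtree, then the right subtree, then the node.
At 9: go left to 11.
  At 11: go left to 3.
    At 3: no left child.
    At 3: go right to 30.
      30 is a leaf — visit 30.
    Visit 3.
  At 11: go right to 29.
    At 29: go left to 33.
      33 is a leaf — visit 33.
    At 29: go right to 17.
      At 17: go left to 34.
        At 34: no left child.
        At 34: go right to 26.
          26 is a leaf — visit 26.
        Visit 34.
      At 17: no right child.
      Visit 17.
    Visit 29.
  Visit 11.
At 9: go right to 16.
  At 16: go left to 32.
    At 32: go left to 13.
      13 is a leaf — visit 13.
    At 32: go right to 21.
      21 is a leaf — visit 21.
    Visit 32.
  At 16: go right to 36.
    36 is a leaf — visit 36.
  Visit 16.
Visit 9.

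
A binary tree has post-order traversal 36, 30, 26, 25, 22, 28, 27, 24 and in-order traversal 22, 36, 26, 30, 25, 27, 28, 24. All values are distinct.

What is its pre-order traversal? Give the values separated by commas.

The last element of post-order is the root; it splits in-order into left and right subtrees.
Root 24: left subtree has 7 nodes {22, 36, 26, 30, 25, 27, 28}, right has 0 { }.
  Root 27: left subtree has 5 nodes {22, 36, 26, 30, 25}, right has 1 {28}.
    Root 22: left subtree has 0 nodes { }, right has 4 {36, 26, 30, 25}.
      Root 25: left subtree has 3 nodes {36, 26, 30}, right has 0 { }.
        Root 26: left subtree has 1 node {36}, right has 1 {30}.

24, 27, 22, 25, 26, 36, 30, 28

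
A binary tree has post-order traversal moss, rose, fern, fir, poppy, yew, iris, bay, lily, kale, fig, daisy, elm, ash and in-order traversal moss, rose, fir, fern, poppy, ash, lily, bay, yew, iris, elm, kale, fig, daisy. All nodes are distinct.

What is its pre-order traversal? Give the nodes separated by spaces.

ash poppy fir rose moss fern elm lily bay iris yew daisy fig kale

The last element of post-order is the root; it splits in-order into left and right subtrees.
Root ash: left subtree has 5 nodes {moss, rose, fir, fern, poppy}, right has 8 {lily, bay, yew, iris, elm, kale, fig, daisy}.
  Root poppy: left subtree has 4 nodes {moss, rose, fir, fern}, right has 0 { }.
    Root fir: left subtree has 2 nodes {moss, rose}, right has 1 {fern}.
      Root rose: left subtree has 1 node {moss}, right has 0 { }.
  Root elm: left subtree has 4 nodes {lily, bay, yew, iris}, right has 3 {kale, fig, daisy}.
    Root lily: left subtree has 0 nodes { }, right has 3 {bay, yew, iris}.
      Root bay: left subtree has 0 nodes { }, right has 2 {yew, iris}.
        Root iris: left subtree has 1 node {yew}, right has 0 { }.
    Root daisy: left subtree has 2 nodes {kale, fig}, right has 0 { }.
      Root fig: left subtree has 1 node {kale}, right has 0 { }.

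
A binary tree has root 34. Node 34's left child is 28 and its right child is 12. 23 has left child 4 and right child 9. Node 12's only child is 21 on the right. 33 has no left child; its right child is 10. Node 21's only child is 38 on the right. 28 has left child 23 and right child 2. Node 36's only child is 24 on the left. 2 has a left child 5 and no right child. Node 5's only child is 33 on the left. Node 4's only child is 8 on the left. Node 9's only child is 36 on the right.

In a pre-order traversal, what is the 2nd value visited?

28

Pre-order visits the node, then its left subtree, then its right subtree.
Visit 34.
At 34: go left to 28.
  Visit 28.
  At 28: go left to 23.
    Visit 23.
    At 23: go left to 4.
      Visit 4.
      At 4: go left to 8.
        8 is a leaf — visit 8.
      At 4: no right child.
    At 23: go right to 9.
      Visit 9.
      At 9: no left child.
      At 9: go right to 36.
        Visit 36.
        At 36: go left to 24.
          24 is a leaf — visit 24.
        At 36: no right child.
  At 28: go right to 2.
    Visit 2.
    At 2: go left to 5.
      Visit 5.
      At 5: go left to 33.
        Visit 33.
        At 33: no left child.
        At 33: go right to 10.
          10 is a leaf — visit 10.
      At 5: no right child.
    At 2: no right child.
At 34: go right to 12.
  Visit 12.
  At 12: no left child.
  At 12: go right to 21.
    Visit 21.
    At 21: no left child.
    At 21: go right to 38.
      38 is a leaf — visit 38.
Full pre-order sequence: 34, 28, 23, 4, 8, 9, 36, 24, 2, 5, 33, 10, 12, 21, 38.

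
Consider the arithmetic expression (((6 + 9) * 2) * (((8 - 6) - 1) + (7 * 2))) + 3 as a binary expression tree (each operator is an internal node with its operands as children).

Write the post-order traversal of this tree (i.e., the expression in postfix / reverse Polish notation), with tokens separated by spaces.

6 9 + 2 * 8 6 - 1 - 7 2 * + * 3 +

Post-order on an expression tree gives postfix notation: for each operator, emit left operand, right operand, then the operator.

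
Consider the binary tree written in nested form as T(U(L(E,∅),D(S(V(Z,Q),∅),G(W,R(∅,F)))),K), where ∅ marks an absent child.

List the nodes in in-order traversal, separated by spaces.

E L U Z V Q S D W G R F T K

In-order visits the left subtree, then the node, then the right subtree.
At T: go left to U.
  At U: go left to L.
    At L: go left to E.
      E is a leaf — visit E.
    Visit L.
    At L: no right child.
  Visit U.
  At U: go right to D.
    At D: go left to S.
      At S: go left to V.
        At V: go left to Z.
          Z is a leaf — visit Z.
        Visit V.
        At V: go right to Q.
          Q is a leaf — visit Q.
      Visit S.
      At S: no right child.
    Visit D.
    At D: go right to G.
      At G: go left to W.
        W is a leaf — visit W.
      Visit G.
      At G: go right to R.
        At R: no left child.
        Visit R.
        At R: go right to F.
          F is a leaf — visit F.
Visit T.
At T: go right to K.
  K is a leaf — visit K.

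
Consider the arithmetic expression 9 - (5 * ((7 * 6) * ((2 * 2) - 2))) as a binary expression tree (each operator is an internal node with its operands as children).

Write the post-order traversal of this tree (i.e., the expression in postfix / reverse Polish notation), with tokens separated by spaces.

9 5 7 6 * 2 2 * 2 - * * -

Post-order on an expression tree gives postfix notation: for each operator, emit left operand, right operand, then the operator.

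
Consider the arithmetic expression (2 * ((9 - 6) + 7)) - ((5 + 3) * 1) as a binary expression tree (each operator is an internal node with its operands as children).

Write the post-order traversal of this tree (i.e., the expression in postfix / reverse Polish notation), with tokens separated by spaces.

Post-order on an expression tree gives postfix notation: for each operator, emit left operand, right operand, then the operator.

2 9 6 - 7 + * 5 3 + 1 * -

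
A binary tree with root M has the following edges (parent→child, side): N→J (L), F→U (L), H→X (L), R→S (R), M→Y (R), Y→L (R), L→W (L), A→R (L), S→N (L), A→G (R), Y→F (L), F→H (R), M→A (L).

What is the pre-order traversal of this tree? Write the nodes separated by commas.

M, A, R, S, N, J, G, Y, F, U, H, X, L, W

Pre-order visits the node, then its left subtree, then its right subtree.
Visit M.
At M: go left to A.
  Visit A.
  At A: go left to R.
    Visit R.
    At R: no left child.
    At R: go right to S.
      Visit S.
      At S: go left to N.
        Visit N.
        At N: go left to J.
          J is a leaf — visit J.
        At N: no right child.
      At S: no right child.
  At A: go right to G.
    G is a leaf — visit G.
At M: go right to Y.
  Visit Y.
  At Y: go left to F.
    Visit F.
    At F: go left to U.
      U is a leaf — visit U.
    At F: go right to H.
      Visit H.
      At H: go left to X.
        X is a leaf — visit X.
      At H: no right child.
  At Y: go right to L.
    Visit L.
    At L: go left to W.
      W is a leaf — visit W.
    At L: no right child.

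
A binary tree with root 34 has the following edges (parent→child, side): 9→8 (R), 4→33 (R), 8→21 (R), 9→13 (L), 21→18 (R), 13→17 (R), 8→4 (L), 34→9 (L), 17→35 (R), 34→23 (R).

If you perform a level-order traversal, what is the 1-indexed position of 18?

Level-order visits nodes level by level from the root, left to right within each level.
Level 0: 34
Level 1: 9, 23
Level 2: 13, 8
Level 3: 17, 4, 21
Level 4: 35, 33, 18
Full level-order sequence: 34, 9, 23, 13, 8, 17, 4, 21, 35, 33, 18.

11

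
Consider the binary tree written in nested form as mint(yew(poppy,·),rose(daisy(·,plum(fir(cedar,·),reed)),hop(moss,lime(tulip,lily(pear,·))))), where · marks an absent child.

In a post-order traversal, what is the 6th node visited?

plum

Post-order visits the left subtree, then the right subtree, then the node.
At mint: go left to yew.
  At yew: go left to poppy.
    poppy is a leaf — visit poppy.
  At yew: no right child.
  Visit yew.
At mint: go right to rose.
  At rose: go left to daisy.
    At daisy: no left child.
    At daisy: go right to plum.
      At plum: go left to fir.
        At fir: go left to cedar.
          cedar is a leaf — visit cedar.
        At fir: no right child.
        Visit fir.
      At plum: go right to reed.
        reed is a leaf — visit reed.
      Visit plum.
    Visit daisy.
  At rose: go right to hop.
    At hop: go left to moss.
      moss is a leaf — visit moss.
    At hop: go right to lime.
      At lime: go left to tulip.
        tulip is a leaf — visit tulip.
      At lime: go right to lily.
        At lily: go left to pear.
          pear is a leaf — visit pear.
        At lily: no right child.
        Visit lily.
      Visit lime.
    Visit hop.
  Visit rose.
Visit mint.
Full post-order sequence: poppy, yew, cedar, fir, reed, plum, daisy, moss, tulip, pear, lily, lime, hop, rose, mint.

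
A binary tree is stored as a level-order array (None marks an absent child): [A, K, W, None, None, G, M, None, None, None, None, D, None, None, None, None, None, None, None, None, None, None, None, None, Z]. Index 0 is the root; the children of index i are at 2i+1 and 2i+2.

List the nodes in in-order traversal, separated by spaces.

In-order visits the left subtree, then the node, then the right subtree.
At A: go left to K.
  K is a leaf — visit K.
Visit A.
At A: go right to W.
  At W: go left to G.
    At G: go left to D.
      At D: no left child.
      Visit D.
      At D: go right to Z.
        Z is a leaf — visit Z.
    Visit G.
    At G: no right child.
  Visit W.
  At W: go right to M.
    M is a leaf — visit M.

K A D Z G W M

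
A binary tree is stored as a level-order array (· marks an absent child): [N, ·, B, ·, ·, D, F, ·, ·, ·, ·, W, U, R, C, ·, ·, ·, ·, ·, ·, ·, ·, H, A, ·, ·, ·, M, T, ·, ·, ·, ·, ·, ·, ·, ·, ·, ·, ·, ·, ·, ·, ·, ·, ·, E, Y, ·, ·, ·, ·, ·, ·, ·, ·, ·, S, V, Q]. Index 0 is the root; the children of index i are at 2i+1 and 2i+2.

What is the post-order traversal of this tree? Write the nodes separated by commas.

Post-order visits the left subtree, then the right subtree, then the node.
At N: no left child.
At N: go right to B.
  At B: go left to D.
    At D: go left to W.
      At W: go left to H.
        At H: go left to E.
          E is a leaf — visit E.
        At H: go right to Y.
          Y is a leaf — visit Y.
        Visit H.
      At W: go right to A.
        A is a leaf — visit A.
      Visit W.
    At D: go right to U.
      U is a leaf — visit U.
    Visit D.
  At B: go right to F.
    At F: go left to R.
      At R: no left child.
      At R: go right to M.
        At M: no left child.
        At M: go right to S.
          S is a leaf — visit S.
        Visit M.
      Visit R.
    At F: go right to C.
      At C: go left to T.
        At T: go left to V.
          V is a leaf — visit V.
        At T: go right to Q.
          Q is a leaf — visit Q.
        Visit T.
      At C: no right child.
      Visit C.
    Visit F.
  Visit B.
Visit N.

E, Y, H, A, W, U, D, S, M, R, V, Q, T, C, F, B, N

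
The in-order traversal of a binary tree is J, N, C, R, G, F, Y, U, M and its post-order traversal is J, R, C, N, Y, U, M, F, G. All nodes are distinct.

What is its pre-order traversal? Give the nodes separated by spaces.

The last element of post-order is the root; it splits in-order into left and right subtrees.
Root G: left subtree has 4 nodes {J, N, C, R}, right has 4 {F, Y, U, M}.
  Root N: left subtree has 1 node {J}, right has 2 {C, R}.
    Root C: left subtree has 0 nodes { }, right has 1 {R}.
  Root F: left subtree has 0 nodes { }, right has 3 {Y, U, M}.
    Root M: left subtree has 2 nodes {Y, U}, right has 0 { }.
      Root U: left subtree has 1 node {Y}, right has 0 { }.

G N J C R F M U Y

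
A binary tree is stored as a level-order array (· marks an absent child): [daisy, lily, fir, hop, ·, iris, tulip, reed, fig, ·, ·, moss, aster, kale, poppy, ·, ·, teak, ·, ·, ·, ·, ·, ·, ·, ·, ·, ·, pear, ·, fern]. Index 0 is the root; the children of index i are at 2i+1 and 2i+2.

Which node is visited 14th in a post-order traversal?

Post-order visits the left subtree, then the right subtree, then the node.
At daisy: go left to lily.
  At lily: go left to hop.
    At hop: go left to reed.
      reed is a leaf — visit reed.
    At hop: go right to fig.
      At fig: go left to teak.
        teak is a leaf — visit teak.
      At fig: no right child.
      Visit fig.
    Visit hop.
  At lily: no right child.
  Visit lily.
At daisy: go right to fir.
  At fir: go left to iris.
    At iris: go left to moss.
      moss is a leaf — visit moss.
    At iris: go right to aster.
      aster is a leaf — visit aster.
    Visit iris.
  At fir: go right to tulip.
    At tulip: go left to kale.
      At kale: no left child.
      At kale: go right to pear.
        pear is a leaf — visit pear.
      Visit kale.
    At tulip: go right to poppy.
      At poppy: no left child.
      At poppy: go right to fern.
        fern is a leaf — visit fern.
      Visit poppy.
    Visit tulip.
  Visit fir.
Visit daisy.
Full post-order sequence: reed, teak, fig, hop, lily, moss, aster, iris, pear, kale, fern, poppy, tulip, fir, daisy.

fir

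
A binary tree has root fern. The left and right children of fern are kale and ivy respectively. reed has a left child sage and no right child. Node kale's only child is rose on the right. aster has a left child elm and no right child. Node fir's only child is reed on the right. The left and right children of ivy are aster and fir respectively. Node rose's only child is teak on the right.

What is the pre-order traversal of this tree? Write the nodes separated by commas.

fern, kale, rose, teak, ivy, aster, elm, fir, reed, sage

Pre-order visits the node, then its left subtree, then its right subtree.
Visit fern.
At fern: go left to kale.
  Visit kale.
  At kale: no left child.
  At kale: go right to rose.
    Visit rose.
    At rose: no left child.
    At rose: go right to teak.
      teak is a leaf — visit teak.
At fern: go right to ivy.
  Visit ivy.
  At ivy: go left to aster.
    Visit aster.
    At aster: go left to elm.
      elm is a leaf — visit elm.
    At aster: no right child.
  At ivy: go right to fir.
    Visit fir.
    At fir: no left child.
    At fir: go right to reed.
      Visit reed.
      At reed: go left to sage.
        sage is a leaf — visit sage.
      At reed: no right child.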